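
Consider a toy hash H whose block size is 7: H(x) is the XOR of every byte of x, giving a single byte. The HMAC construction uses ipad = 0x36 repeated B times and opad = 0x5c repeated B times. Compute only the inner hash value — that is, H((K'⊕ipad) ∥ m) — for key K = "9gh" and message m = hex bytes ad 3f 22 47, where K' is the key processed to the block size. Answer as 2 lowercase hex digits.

Key "9gh" = 39 67 68 is 3 bytes ≤ B = 7; zero-pad to 7 bytes: K' = 39 67 68 00 00 00 00.
K' ⊕ ipad = 0f 51 5e 36 36 36 36.
Inner input = 0f 51 5e 36 36 36 36 ∥ ad 3f 22 47.
Inner hash: XOR 0f⊕51⊕5e⊕36⊕36⊕36⊕36⊕ad⊕3f⊕22⊕47 = f7.

f7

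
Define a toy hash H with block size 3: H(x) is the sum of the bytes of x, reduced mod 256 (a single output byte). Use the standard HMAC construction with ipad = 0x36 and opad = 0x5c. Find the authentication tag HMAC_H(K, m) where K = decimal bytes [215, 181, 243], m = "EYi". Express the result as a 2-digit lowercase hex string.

Key decimal bytes [215, 181, 243] = d7 b5 f3 is exactly B = 3 bytes: K' = d7 b5 f3.
K' ⊕ ipad = e1 83 c5.  K' ⊕ opad = 8b e9 af.
Inner input = (K'⊕ipad) ∥ m = e1 83 c5 ∥ 45 59 69.
Inner hash: sum = 225+131+197+69+89+105 = 816; mod 256 = 48 → 30.
Outer input = (K'⊕opad) ∥ inner = 8b e9 af ∥ 30.
Outer hash (tag): sum = 139+233+175+48 = 595; mod 256 = 83 → 53.

53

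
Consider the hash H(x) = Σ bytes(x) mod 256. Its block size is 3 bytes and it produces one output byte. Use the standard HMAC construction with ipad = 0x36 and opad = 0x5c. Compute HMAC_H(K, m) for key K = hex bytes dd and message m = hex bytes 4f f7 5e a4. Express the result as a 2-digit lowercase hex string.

Key hex bytes dd is 1 byte ≤ B = 3; zero-pad to 3 bytes: K' = dd 00 00.
K' ⊕ ipad = eb 36 36.  K' ⊕ opad = 81 5c 5c.
Inner input = (K'⊕ipad) ∥ m = eb 36 36 ∥ 4f f7 5e a4.
Inner hash: sum = 235+54+54+79+247+94+164 = 927; mod 256 = 159 → 9f.
Outer input = (K'⊕opad) ∥ inner = 81 5c 5c ∥ 9f.
Outer hash (tag): sum = 129+92+92+159 = 472; mod 256 = 216 → d8.

d8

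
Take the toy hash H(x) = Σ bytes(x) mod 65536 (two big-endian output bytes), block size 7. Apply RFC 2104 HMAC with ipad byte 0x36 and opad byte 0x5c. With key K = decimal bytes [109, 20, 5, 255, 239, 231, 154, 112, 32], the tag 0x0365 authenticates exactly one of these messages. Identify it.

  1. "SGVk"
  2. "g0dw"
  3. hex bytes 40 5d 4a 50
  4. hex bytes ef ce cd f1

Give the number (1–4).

Key decimal bytes [109, 20, 5, 255, 239, 231, 154, 112, 32] = 6d 14 05 ff ef e7 9a 70 20 is 9 bytes > B = 7, so hash it first: H(key) = 04 85, then zero-pad to 7 bytes: K' = 04 85 00 00 00 00 00.
K' ⊕ ipad = 32 b3 36 36 36 36 36; K' ⊕ opad = 58 d9 5c 5c 5c 5c 5c.
m1: inner = H(32 b3 36 36 36 36 36 53 47 56 6b) = 03 4e; tag = H(58 d9 5c 5c 5c 5c 5c 03 4e) = 034e
m2: inner = H(32 b3 36 36 36 36 36 67 30 64 77) = 03 65; tag = H(58 d9 5c 5c 5c 5c 5c 03 65) = 0365 ← matches
m3: inner = H(32 b3 36 36 36 36 36 40 5d 4a 50) = 03 2a; tag = H(58 d9 5c 5c 5c 5c 5c 03 2a) = 032a
m4: inner = H(32 b3 36 36 36 36 36 ef ce cd f1) = 05 6e; tag = H(58 d9 5c 5c 5c 5c 5c 05 6e) = 0370

2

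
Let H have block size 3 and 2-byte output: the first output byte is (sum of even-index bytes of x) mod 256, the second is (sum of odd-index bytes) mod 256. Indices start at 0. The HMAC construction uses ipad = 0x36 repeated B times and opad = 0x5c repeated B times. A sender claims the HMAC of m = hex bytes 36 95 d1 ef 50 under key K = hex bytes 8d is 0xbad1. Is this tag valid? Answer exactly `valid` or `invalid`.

Key hex bytes 8d is 1 byte ≤ B = 3; zero-pad to 3 bytes: K' = 8d 00 00.
K' ⊕ ipad = bb 36 36; K' ⊕ opad = d1 5c 5c.
Inner hash: even-index sum = 629 mod 256 = 117; odd-index sum = 397 mod 256 = 141 → 75 8d.
Outer hash (recomputed tag): even-index sum = 442 mod 256 = 186; odd-index sum = 209 mod 256 = 209 → ba d1.
Recomputed tag = bad1; claimed = bad1 → match.

valid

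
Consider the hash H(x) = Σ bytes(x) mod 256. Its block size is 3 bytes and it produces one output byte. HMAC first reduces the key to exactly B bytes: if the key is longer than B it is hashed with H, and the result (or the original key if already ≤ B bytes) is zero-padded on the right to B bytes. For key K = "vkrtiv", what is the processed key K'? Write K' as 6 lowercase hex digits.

|K| = 6 > B = 3, so first hash the key.
H(K): sum = 118+107+114+116+105+118 = 678; mod 256 = 166 → a6.
Zero-pad H(K) = a6 to 3 bytes: K' = a6 00 00.

a60000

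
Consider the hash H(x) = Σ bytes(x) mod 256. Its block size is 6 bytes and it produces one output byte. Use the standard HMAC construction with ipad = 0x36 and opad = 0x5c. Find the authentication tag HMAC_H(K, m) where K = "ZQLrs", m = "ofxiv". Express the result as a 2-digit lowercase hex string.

14

Key "ZQLrs" = 5a 51 4c 72 73 is 5 bytes ≤ B = 6; zero-pad to 6 bytes: K' = 5a 51 4c 72 73 00.
K' ⊕ ipad = 6c 67 7a 44 45 36.  K' ⊕ opad = 06 0d 10 2e 2f 5c.
Inner input = (K'⊕ipad) ∥ m = 6c 67 7a 44 45 36 ∥ 6f 66 78 69 76.
Inner hash: sum = 108+103+122+68+69+54+111+102+120+105+118 = 1080; mod 256 = 56 → 38.
Outer input = (K'⊕opad) ∥ inner = 06 0d 10 2e 2f 5c ∥ 38.
Outer hash (tag): sum = 6+13+16+46+47+92+56 = 276; mod 256 = 20 → 14.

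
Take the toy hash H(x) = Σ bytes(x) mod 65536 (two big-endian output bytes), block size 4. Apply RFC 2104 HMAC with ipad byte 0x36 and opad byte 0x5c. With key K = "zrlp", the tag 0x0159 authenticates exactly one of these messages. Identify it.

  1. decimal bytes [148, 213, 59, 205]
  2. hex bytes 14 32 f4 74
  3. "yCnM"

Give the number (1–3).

3

Key "zrlp" = 7a 72 6c 70 is exactly B = 4 bytes: K' = 7a 72 6c 70.
K' ⊕ ipad = 4c 44 5a 46; K' ⊕ opad = 26 2e 30 2c.
m1: inner = H(4c 44 5a 46 94 d5 3b cd) = 03 a1; tag = H(26 2e 30 2c 03 a1) = 0154
m2: inner = H(4c 44 5a 46 14 32 f4 74) = 02 de; tag = H(26 2e 30 2c 02 de) = 0190
m3: inner = H(4c 44 5a 46 79 43 6e 4d) = 02 a7; tag = H(26 2e 30 2c 02 a7) = 0159 ← matches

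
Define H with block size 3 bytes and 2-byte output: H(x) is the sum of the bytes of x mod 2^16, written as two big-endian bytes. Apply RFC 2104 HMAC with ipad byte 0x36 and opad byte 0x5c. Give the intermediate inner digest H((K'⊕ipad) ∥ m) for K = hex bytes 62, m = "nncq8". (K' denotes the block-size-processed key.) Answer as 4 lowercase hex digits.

02a8

Key hex bytes 62 is 1 byte ≤ B = 3; zero-pad to 3 bytes: K' = 62 00 00.
K' ⊕ ipad = 54 36 36.
Inner input = 54 36 36 ∥ 6e 6e 63 71 38.
Inner hash: sum = 84+54+54+110+110+99+113+56 = 680 → 02 a8.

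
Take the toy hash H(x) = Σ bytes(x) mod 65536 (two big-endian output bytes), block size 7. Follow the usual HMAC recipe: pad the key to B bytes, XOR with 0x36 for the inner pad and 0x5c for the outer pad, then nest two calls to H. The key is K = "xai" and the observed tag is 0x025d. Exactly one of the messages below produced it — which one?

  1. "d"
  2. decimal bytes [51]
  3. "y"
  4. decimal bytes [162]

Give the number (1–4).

3

Key "xai" = 78 61 69 is 3 bytes ≤ B = 7; zero-pad to 7 bytes: K' = 78 61 69 00 00 00 00.
K' ⊕ ipad = 4e 57 5f 36 36 36 36; K' ⊕ opad = 24 3d 35 5c 5c 5c 5c.
m1: inner = H(4e 57 5f 36 36 36 36 64) = 02 40; tag = H(24 3d 35 5c 5c 5c 5c 02 40) = 0248
m2: inner = H(4e 57 5f 36 36 36 36 33) = 02 0f; tag = H(24 3d 35 5c 5c 5c 5c 02 0f) = 0217
m3: inner = H(4e 57 5f 36 36 36 36 79) = 02 55; tag = H(24 3d 35 5c 5c 5c 5c 02 55) = 025d ← matches
m4: inner = H(4e 57 5f 36 36 36 36 a2) = 02 7e; tag = H(24 3d 35 5c 5c 5c 5c 02 7e) = 0286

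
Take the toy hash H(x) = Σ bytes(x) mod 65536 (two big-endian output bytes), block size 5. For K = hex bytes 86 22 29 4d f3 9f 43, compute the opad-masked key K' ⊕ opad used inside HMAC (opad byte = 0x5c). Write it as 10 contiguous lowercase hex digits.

Key hex bytes 86 22 29 4d f3 9f 43 is 7 bytes > B = 5, so hash it first: H(key) = 02 f3, then zero-pad to 5 bytes: K' = 02 f3 00 00 00.
XOR each byte with 0x5c: 02⊕5c=5e, f3⊕5c=af, 00⊕5c=5c, 00⊕5c=5c, 00⊕5c=5c.

5eaf5c5c5c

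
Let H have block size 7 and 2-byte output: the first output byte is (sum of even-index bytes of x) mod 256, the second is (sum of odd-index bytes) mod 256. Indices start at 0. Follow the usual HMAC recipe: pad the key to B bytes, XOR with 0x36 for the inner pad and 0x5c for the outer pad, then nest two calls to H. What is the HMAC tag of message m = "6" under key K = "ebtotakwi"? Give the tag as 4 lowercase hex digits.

d266

Key "ebtotakwi" = 65 62 74 6f 74 61 6b 77 69 is 9 bytes > B = 7, so hash it first: H(key) = 21 a9, then zero-pad to 7 bytes: K' = 21 a9 00 00 00 00 00.
K' ⊕ ipad = 17 9f 36 36 36 36 36.  K' ⊕ opad = 7d f5 5c 5c 5c 5c 5c.
Inner input = (K'⊕ipad) ∥ m = 17 9f 36 36 36 36 36 ∥ 36.
Inner hash: even-index sum = 185 mod 256 = 185; odd-index sum = 321 mod 256 = 65 → b9 41.
Outer input = (K'⊕opad) ∥ inner = 7d f5 5c 5c 5c 5c 5c ∥ b9 41.
Outer hash (tag): even-index sum = 466 mod 256 = 210; odd-index sum = 614 mod 256 = 102 → d2 66.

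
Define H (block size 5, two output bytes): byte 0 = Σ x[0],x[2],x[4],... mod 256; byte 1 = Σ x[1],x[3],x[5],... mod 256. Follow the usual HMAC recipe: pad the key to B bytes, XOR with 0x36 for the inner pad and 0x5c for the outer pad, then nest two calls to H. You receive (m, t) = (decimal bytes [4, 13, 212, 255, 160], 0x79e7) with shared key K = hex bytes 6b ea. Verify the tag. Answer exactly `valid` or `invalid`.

valid

Key hex bytes 6b ea is 2 bytes ≤ B = 5; zero-pad to 5 bytes: K' = 6b ea 00 00 00.
K' ⊕ ipad = 5d dc 36 36 36; K' ⊕ opad = 37 b6 5c 5c 5c.
Inner hash: even-index sum = 469 mod 256 = 213; odd-index sum = 650 mod 256 = 138 → d5 8a.
Outer hash (recomputed tag): even-index sum = 377 mod 256 = 121; odd-index sum = 487 mod 256 = 231 → 79 e7.
Recomputed tag = 79e7; claimed = 79e7 → match.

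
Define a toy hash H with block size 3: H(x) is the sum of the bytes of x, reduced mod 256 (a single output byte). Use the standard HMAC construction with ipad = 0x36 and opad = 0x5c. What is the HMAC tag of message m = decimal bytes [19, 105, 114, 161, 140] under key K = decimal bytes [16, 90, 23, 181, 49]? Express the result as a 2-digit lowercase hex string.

cb

Key decimal bytes [16, 90, 23, 181, 49] = 10 5a 17 b5 31 is 5 bytes > B = 3, so hash it first: H(key) = 67, then zero-pad to 3 bytes: K' = 67 00 00.
K' ⊕ ipad = 51 36 36.  K' ⊕ opad = 3b 5c 5c.
Inner input = (K'⊕ipad) ∥ m = 51 36 36 ∥ 13 69 72 a1 8c.
Inner hash: sum = 81+54+54+19+105+114+161+140 = 728; mod 256 = 216 → d8.
Outer input = (K'⊕opad) ∥ inner = 3b 5c 5c ∥ d8.
Outer hash (tag): sum = 59+92+92+216 = 459; mod 256 = 203 → cb.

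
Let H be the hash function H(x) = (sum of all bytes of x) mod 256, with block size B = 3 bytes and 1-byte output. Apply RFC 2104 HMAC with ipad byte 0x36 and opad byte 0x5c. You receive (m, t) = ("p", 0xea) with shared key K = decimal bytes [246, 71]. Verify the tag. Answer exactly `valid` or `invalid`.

Key decimal bytes [246, 71] = f6 47 is 2 bytes ≤ B = 3; zero-pad to 3 bytes: K' = f6 47 00.
K' ⊕ ipad = c0 71 36; K' ⊕ opad = aa 1b 5c.
Inner hash: sum = 192+113+54+112 = 471; mod 256 = 215 → d7.
Outer hash (recomputed tag): sum = 170+27+92+215 = 504; mod 256 = 248 → f8.
Recomputed tag = f8; claimed = ea → mismatch.

invalid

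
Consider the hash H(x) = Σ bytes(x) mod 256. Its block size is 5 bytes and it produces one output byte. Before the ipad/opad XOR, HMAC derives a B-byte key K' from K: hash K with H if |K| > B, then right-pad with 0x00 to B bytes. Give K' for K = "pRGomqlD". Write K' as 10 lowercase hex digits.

0600000000

|K| = 8 > B = 5, so first hash the key.
H(K): sum = 112+82+71+111+109+113+108+68 = 774; mod 256 = 6 → 06.
Zero-pad H(K) = 06 to 5 bytes: K' = 06 00 00 00 00.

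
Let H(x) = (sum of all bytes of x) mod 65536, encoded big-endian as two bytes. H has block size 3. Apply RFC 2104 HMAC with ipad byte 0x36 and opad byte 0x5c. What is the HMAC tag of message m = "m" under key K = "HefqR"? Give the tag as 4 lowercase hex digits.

01fe

Key "HefqR" = 48 65 66 71 52 is 5 bytes > B = 3, so hash it first: H(key) = 01 d6, then zero-pad to 3 bytes: K' = 01 d6 00.
K' ⊕ ipad = 37 e0 36.  K' ⊕ opad = 5d 8a 5c.
Inner input = (K'⊕ipad) ∥ m = 37 e0 36 ∥ 6d.
Inner hash: sum = 55+224+54+109 = 442 → 01 ba.
Outer input = (K'⊕opad) ∥ inner = 5d 8a 5c ∥ 01 ba.
Outer hash (tag): sum = 93+138+92+1+186 = 510 → 01 fe.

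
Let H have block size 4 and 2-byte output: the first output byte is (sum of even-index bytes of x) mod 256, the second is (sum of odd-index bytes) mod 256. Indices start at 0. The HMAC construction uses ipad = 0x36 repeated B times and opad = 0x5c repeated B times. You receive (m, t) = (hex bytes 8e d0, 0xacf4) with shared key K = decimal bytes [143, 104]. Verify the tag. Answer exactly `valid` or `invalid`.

valid

Key decimal bytes [143, 104] = 8f 68 is 2 bytes ≤ B = 4; zero-pad to 4 bytes: K' = 8f 68 00 00.
K' ⊕ ipad = b9 5e 36 36; K' ⊕ opad = d3 34 5c 5c.
Inner hash: even-index sum = 381 mod 256 = 125; odd-index sum = 356 mod 256 = 100 → 7d 64.
Outer hash (recomputed tag): even-index sum = 428 mod 256 = 172; odd-index sum = 244 mod 256 = 244 → ac f4.
Recomputed tag = acf4; claimed = acf4 → match.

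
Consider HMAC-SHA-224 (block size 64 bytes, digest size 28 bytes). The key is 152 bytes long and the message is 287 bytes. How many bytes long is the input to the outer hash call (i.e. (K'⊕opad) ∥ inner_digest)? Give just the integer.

Key is 152 > 64 bytes, so it is hashed to 28 bytes then zero-padded to 64: |K'| = 64.
Outer input = (K'⊕opad) ∥ H(inner) → 64 + 28 = 92 bytes.

92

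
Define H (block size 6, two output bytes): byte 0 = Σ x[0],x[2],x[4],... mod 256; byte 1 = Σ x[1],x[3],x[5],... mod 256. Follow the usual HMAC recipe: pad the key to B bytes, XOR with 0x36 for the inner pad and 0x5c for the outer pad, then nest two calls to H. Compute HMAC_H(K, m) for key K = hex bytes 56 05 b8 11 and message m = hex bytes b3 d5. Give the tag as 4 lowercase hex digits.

Key hex bytes 56 05 b8 11 is 4 bytes ≤ B = 6; zero-pad to 6 bytes: K' = 56 05 b8 11 00 00.
K' ⊕ ipad = 60 33 8e 27 36 36.  K' ⊕ opad = 0a 59 e4 4d 5c 5c.
Inner input = (K'⊕ipad) ∥ m = 60 33 8e 27 36 36 ∥ b3 d5.
Inner hash: even-index sum = 471 mod 256 = 215; odd-index sum = 357 mod 256 = 101 → d7 65.
Outer input = (K'⊕opad) ∥ inner = 0a 59 e4 4d 5c 5c ∥ d7 65.
Outer hash (tag): even-index sum = 545 mod 256 = 33; odd-index sum = 359 mod 256 = 103 → 21 67.

2167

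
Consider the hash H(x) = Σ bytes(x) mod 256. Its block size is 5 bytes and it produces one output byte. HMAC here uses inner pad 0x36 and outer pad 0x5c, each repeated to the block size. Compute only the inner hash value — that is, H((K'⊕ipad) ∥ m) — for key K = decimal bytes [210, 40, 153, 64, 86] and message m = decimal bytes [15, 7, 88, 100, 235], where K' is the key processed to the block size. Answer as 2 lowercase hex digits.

44

Key decimal bytes [210, 40, 153, 64, 86] = d2 28 99 40 56 is exactly B = 5 bytes: K' = d2 28 99 40 56.
K' ⊕ ipad = e4 1e af 76 60.
Inner input = e4 1e af 76 60 ∥ 0f 07 58 64 eb.
Inner hash: sum = 228+30+175+118+96+15+7+88+100+235 = 1092; mod 256 = 68 → 44.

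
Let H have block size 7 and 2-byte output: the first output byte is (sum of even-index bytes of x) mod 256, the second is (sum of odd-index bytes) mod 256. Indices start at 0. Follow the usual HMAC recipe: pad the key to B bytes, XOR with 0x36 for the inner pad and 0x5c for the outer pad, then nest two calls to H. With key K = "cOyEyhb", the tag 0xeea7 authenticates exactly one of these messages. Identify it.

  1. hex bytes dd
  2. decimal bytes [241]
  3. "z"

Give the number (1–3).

1

Key "cOyEyhb" = 63 4f 79 45 79 68 62 is exactly B = 7 bytes: K' = 63 4f 79 45 79 68 62.
K' ⊕ ipad = 55 79 4f 73 4f 5e 54; K' ⊕ opad = 3f 13 25 19 25 34 3e.
m1: inner = H(55 79 4f 73 4f 5e 54 dd) = 47 27; tag = H(3f 13 25 19 25 34 3e 47 27) = eea7 ← matches
m2: inner = H(55 79 4f 73 4f 5e 54 f1) = 47 3b; tag = H(3f 13 25 19 25 34 3e 47 3b) = 02a7
m3: inner = H(55 79 4f 73 4f 5e 54 7a) = 47 c4; tag = H(3f 13 25 19 25 34 3e 47 c4) = 8ba7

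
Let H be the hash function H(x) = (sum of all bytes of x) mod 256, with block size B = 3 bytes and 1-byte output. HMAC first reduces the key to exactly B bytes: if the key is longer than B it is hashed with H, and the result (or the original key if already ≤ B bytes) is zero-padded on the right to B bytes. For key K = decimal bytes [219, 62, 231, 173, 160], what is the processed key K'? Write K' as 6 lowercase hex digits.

4d0000

|K| = 5 > B = 3, so first hash the key.
H(K): sum = 219+62+231+173+160 = 845; mod 256 = 77 → 4d.
Zero-pad H(K) = 4d to 3 bytes: K' = 4d 00 00.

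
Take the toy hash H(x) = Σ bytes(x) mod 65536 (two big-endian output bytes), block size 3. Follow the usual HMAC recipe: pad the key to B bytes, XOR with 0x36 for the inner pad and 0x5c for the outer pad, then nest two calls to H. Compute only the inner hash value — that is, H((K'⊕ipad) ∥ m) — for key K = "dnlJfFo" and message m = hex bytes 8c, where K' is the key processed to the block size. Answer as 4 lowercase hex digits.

Key "dnlJfFo" = 64 6e 6c 4a 66 46 6f is 7 bytes > B = 3, so hash it first: H(key) = 02 a3, then zero-pad to 3 bytes: K' = 02 a3 00.
K' ⊕ ipad = 34 95 36.
Inner input = 34 95 36 ∥ 8c.
Inner hash: sum = 52+149+54+140 = 395 → 01 8b.

018b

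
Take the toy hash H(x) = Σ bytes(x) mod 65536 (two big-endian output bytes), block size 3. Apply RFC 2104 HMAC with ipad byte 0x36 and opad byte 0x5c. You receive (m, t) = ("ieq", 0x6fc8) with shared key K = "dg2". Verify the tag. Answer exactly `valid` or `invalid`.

invalid

Key "dg2" = 64 67 32 is exactly B = 3 bytes: K' = 64 67 32.
K' ⊕ ipad = 52 51 04; K' ⊕ opad = 38 3b 6e.
Inner hash: sum = 82+81+4+105+101+113 = 486 → 01 e6.
Outer hash (recomputed tag): sum = 56+59+110+1+230 = 456 → 01 c8.
Recomputed tag = 01c8; claimed = 6fc8 → mismatch.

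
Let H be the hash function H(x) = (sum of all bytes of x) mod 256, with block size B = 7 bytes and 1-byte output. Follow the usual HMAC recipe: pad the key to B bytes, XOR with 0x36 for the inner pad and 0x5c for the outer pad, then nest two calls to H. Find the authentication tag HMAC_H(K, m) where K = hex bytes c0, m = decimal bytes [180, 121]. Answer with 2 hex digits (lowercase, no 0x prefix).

2b

Key hex bytes c0 is 1 byte ≤ B = 7; zero-pad to 7 bytes: K' = c0 00 00 00 00 00 00.
K' ⊕ ipad = f6 36 36 36 36 36 36.  K' ⊕ opad = 9c 5c 5c 5c 5c 5c 5c.
Inner input = (K'⊕ipad) ∥ m = f6 36 36 36 36 36 36 ∥ b4 79.
Inner hash: sum = 246+54+54+54+54+54+54+180+121 = 871; mod 256 = 103 → 67.
Outer input = (K'⊕opad) ∥ inner = 9c 5c 5c 5c 5c 5c 5c ∥ 67.
Outer hash (tag): sum = 156+92+92+92+92+92+92+103 = 811; mod 256 = 43 → 2b.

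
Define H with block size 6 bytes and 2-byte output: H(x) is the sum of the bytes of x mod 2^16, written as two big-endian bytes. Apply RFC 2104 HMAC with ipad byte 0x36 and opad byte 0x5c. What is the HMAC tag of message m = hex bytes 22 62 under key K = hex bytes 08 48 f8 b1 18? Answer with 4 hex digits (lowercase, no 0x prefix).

0394

Key hex bytes 08 48 f8 b1 18 is 5 bytes ≤ B = 6; zero-pad to 6 bytes: K' = 08 48 f8 b1 18 00.
K' ⊕ ipad = 3e 7e ce 87 2e 36.  K' ⊕ opad = 54 14 a4 ed 44 5c.
Inner input = (K'⊕ipad) ∥ m = 3e 7e ce 87 2e 36 ∥ 22 62.
Inner hash: sum = 62+126+206+135+46+54+34+98 = 761 → 02 f9.
Outer input = (K'⊕opad) ∥ inner = 54 14 a4 ed 44 5c ∥ 02 f9.
Outer hash (tag): sum = 84+20+164+237+68+92+2+249 = 916 → 03 94.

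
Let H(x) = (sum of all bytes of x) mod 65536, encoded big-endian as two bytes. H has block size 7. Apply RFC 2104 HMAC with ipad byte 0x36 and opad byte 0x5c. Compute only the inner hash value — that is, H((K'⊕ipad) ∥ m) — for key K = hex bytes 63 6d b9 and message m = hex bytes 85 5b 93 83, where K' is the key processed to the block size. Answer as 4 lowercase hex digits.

040d

Key hex bytes 63 6d b9 is 3 bytes ≤ B = 7; zero-pad to 7 bytes: K' = 63 6d b9 00 00 00 00.
K' ⊕ ipad = 55 5b 8f 36 36 36 36.
Inner input = 55 5b 8f 36 36 36 36 ∥ 85 5b 93 83.
Inner hash: sum = 85+91+143+54+54+54+54+133+91+147+131 = 1037 → 04 0d.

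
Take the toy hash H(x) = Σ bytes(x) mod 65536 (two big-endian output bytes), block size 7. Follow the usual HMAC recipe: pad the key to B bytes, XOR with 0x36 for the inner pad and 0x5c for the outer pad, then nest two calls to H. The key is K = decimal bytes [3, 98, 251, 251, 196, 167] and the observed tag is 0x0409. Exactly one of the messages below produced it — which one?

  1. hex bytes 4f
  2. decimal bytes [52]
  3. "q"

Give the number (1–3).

1

Key decimal bytes [3, 98, 251, 251, 196, 167] = 03 62 fb fb c4 a7 is 6 bytes ≤ B = 7; zero-pad to 7 bytes: K' = 03 62 fb fb c4 a7 00.
K' ⊕ ipad = 35 54 cd cd f2 91 36; K' ⊕ opad = 5f 3e a7 a7 98 fb 5c.
m1: inner = H(35 54 cd cd f2 91 36 4f) = 04 2b; tag = H(5f 3e a7 a7 98 fb 5c 04 2b) = 0409 ← matches
m2: inner = H(35 54 cd cd f2 91 36 34) = 04 10; tag = H(5f 3e a7 a7 98 fb 5c 04 10) = 03ee
m3: inner = H(35 54 cd cd f2 91 36 71) = 04 4d; tag = H(5f 3e a7 a7 98 fb 5c 04 4d) = 042b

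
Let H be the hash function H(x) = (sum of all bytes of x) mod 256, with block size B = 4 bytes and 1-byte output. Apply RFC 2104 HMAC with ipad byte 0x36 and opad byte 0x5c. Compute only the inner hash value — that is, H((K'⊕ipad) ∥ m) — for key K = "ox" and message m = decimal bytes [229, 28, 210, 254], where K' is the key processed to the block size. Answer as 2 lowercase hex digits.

e4

Key "ox" = 6f 78 is 2 bytes ≤ B = 4; zero-pad to 4 bytes: K' = 6f 78 00 00.
K' ⊕ ipad = 59 4e 36 36.
Inner input = 59 4e 36 36 ∥ e5 1c d2 fe.
Inner hash: sum = 89+78+54+54+229+28+210+254 = 996; mod 256 = 228 → e4.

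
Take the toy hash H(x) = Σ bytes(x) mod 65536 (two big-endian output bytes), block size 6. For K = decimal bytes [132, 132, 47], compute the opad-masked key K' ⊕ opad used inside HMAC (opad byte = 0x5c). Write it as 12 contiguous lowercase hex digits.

d8d8735c5c5c

Key decimal bytes [132, 132, 47] = 84 84 2f is 3 bytes ≤ B = 6; zero-pad to 6 bytes: K' = 84 84 2f 00 00 00.
XOR each byte with 0x5c: 84⊕5c=d8, 84⊕5c=d8, 2f⊕5c=73, 00⊕5c=5c, 00⊕5c=5c, 00⊕5c=5c.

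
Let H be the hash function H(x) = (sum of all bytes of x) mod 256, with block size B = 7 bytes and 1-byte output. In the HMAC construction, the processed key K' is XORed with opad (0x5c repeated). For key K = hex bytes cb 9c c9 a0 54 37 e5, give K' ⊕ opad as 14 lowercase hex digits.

Key hex bytes cb 9c c9 a0 54 37 e5 is exactly B = 7 bytes: K' = cb 9c c9 a0 54 37 e5.
XOR each byte with 0x5c: cb⊕5c=97, 9c⊕5c=c0, c9⊕5c=95, a0⊕5c=fc, 54⊕5c=08, 37⊕5c=6b, e5⊕5c=b9.

97c095fc086bb9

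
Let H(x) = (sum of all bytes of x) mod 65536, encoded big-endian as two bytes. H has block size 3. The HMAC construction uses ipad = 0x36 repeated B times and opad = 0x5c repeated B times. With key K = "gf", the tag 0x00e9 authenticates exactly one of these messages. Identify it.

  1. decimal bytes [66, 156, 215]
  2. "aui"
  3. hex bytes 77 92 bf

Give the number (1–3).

2

Key "gf" = 67 66 is 2 bytes ≤ B = 3; zero-pad to 3 bytes: K' = 67 66 00.
K' ⊕ ipad = 51 50 36; K' ⊕ opad = 3b 3a 5c.
m1: inner = H(51 50 36 42 9c d7) = 02 8c; tag = H(3b 3a 5c 02 8c) = 015f
m2: inner = H(51 50 36 61 75 69) = 02 16; tag = H(3b 3a 5c 02 16) = 00e9 ← matches
m3: inner = H(51 50 36 77 92 bf) = 02 9f; tag = H(3b 3a 5c 02 9f) = 0172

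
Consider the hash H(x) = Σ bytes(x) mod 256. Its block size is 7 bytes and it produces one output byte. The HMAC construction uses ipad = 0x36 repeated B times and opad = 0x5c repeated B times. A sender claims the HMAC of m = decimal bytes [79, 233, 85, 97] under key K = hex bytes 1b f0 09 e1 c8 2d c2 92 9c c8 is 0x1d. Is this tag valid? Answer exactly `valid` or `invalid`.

invalid

Key hex bytes 1b f0 09 e1 c8 2d c2 92 9c c8 is 10 bytes > B = 7, so hash it first: H(key) = a2, then zero-pad to 7 bytes: K' = a2 00 00 00 00 00 00.
K' ⊕ ipad = 94 36 36 36 36 36 36; K' ⊕ opad = fe 5c 5c 5c 5c 5c 5c.
Inner hash: sum = 148+54+54+54+54+54+54+79+233+85+97 = 966; mod 256 = 198 → c6.
Outer hash (recomputed tag): sum = 254+92+92+92+92+92+92+198 = 1004; mod 256 = 236 → ec.
Recomputed tag = ec; claimed = 1d → mismatch.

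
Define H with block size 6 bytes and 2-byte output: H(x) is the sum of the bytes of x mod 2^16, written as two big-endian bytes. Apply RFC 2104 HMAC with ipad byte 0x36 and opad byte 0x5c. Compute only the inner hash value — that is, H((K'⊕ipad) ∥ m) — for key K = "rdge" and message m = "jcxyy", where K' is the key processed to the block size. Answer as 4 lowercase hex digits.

Key "rdge" = 72 64 67 65 is 4 bytes ≤ B = 6; zero-pad to 6 bytes: K' = 72 64 67 65 00 00.
K' ⊕ ipad = 44 52 51 53 36 36.
Inner input = 44 52 51 53 36 36 ∥ 6a 63 78 79 79.
Inner hash: sum = 68+82+81+83+54+54+106+99+120+121+121 = 989 → 03 dd.

03dd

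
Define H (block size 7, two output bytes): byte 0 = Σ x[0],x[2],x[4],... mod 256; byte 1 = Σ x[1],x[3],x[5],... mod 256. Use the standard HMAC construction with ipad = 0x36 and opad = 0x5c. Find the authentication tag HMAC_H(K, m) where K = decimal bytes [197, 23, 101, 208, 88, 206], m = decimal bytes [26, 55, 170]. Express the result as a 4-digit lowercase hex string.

Key decimal bytes [197, 23, 101, 208, 88, 206] = c5 17 65 d0 58 ce is 6 bytes ≤ B = 7; zero-pad to 7 bytes: K' = c5 17 65 d0 58 ce 00.
K' ⊕ ipad = f3 21 53 e6 6e f8 36.  K' ⊕ opad = 99 4b 39 8c 04 92 5c.
Inner input = (K'⊕ipad) ∥ m = f3 21 53 e6 6e f8 36 ∥ 1a 37 aa.
Inner hash: even-index sum = 545 mod 256 = 33; odd-index sum = 707 mod 256 = 195 → 21 c3.
Outer input = (K'⊕opad) ∥ inner = 99 4b 39 8c 04 92 5c ∥ 21 c3.
Outer hash (tag): even-index sum = 501 mod 256 = 245; odd-index sum = 394 mod 256 = 138 → f5 8a.

f58a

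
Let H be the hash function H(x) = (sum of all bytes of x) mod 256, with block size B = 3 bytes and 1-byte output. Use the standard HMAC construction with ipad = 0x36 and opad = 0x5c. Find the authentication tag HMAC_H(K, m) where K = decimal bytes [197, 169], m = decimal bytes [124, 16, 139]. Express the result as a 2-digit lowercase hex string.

c9

Key decimal bytes [197, 169] = c5 a9 is 2 bytes ≤ B = 3; zero-pad to 3 bytes: K' = c5 a9 00.
K' ⊕ ipad = f3 9f 36.  K' ⊕ opad = 99 f5 5c.
Inner input = (K'⊕ipad) ∥ m = f3 9f 36 ∥ 7c 10 8b.
Inner hash: sum = 243+159+54+124+16+139 = 735; mod 256 = 223 → df.
Outer input = (K'⊕opad) ∥ inner = 99 f5 5c ∥ df.
Outer hash (tag): sum = 153+245+92+223 = 713; mod 256 = 201 → c9.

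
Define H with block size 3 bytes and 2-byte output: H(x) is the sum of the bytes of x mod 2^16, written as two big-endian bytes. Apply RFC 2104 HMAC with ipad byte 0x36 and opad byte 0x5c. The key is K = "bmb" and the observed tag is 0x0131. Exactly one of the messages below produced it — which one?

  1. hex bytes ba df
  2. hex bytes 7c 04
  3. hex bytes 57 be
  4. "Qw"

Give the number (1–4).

2

Key "bmb" = 62 6d 62 is exactly B = 3 bytes: K' = 62 6d 62.
K' ⊕ ipad = 54 5b 54; K' ⊕ opad = 3e 31 3e.
m1: inner = H(54 5b 54 ba df) = 02 9c; tag = H(3e 31 3e 02 9c) = 014b
m2: inner = H(54 5b 54 7c 04) = 01 83; tag = H(3e 31 3e 01 83) = 0131 ← matches
m3: inner = H(54 5b 54 57 be) = 02 18; tag = H(3e 31 3e 02 18) = 00c7
m4: inner = H(54 5b 54 51 77) = 01 cb; tag = H(3e 31 3e 01 cb) = 0179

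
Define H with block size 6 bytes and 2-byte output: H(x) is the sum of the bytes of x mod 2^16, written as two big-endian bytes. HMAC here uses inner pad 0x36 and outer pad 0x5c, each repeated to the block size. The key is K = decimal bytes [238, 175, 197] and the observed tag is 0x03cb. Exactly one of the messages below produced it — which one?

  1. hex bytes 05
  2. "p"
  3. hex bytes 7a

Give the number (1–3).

Key decimal bytes [238, 175, 197] = ee af c5 is 3 bytes ≤ B = 6; zero-pad to 6 bytes: K' = ee af c5 00 00 00.
K' ⊕ ipad = d8 99 f3 36 36 36; K' ⊕ opad = b2 f3 99 5c 5c 5c.
m1: inner = H(d8 99 f3 36 36 36 05) = 03 0b; tag = H(b2 f3 99 5c 5c 5c 03 0b) = 0360
m2: inner = H(d8 99 f3 36 36 36 70) = 03 76; tag = H(b2 f3 99 5c 5c 5c 03 76) = 03cb ← matches
m3: inner = H(d8 99 f3 36 36 36 7a) = 03 80; tag = H(b2 f3 99 5c 5c 5c 03 80) = 03d5

2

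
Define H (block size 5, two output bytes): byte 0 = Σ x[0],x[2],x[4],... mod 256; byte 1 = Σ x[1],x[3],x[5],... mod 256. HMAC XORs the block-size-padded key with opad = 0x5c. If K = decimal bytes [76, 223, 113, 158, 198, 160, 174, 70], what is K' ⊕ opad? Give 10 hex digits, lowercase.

6d3f5c5c5c

Key decimal bytes [76, 223, 113, 158, 198, 160, 174, 70] = 4c df 71 9e c6 a0 ae 46 is 8 bytes > B = 5, so hash it first: H(key) = 31 63, then zero-pad to 5 bytes: K' = 31 63 00 00 00.
XOR each byte with 0x5c: 31⊕5c=6d, 63⊕5c=3f, 00⊕5c=5c, 00⊕5c=5c, 00⊕5c=5c.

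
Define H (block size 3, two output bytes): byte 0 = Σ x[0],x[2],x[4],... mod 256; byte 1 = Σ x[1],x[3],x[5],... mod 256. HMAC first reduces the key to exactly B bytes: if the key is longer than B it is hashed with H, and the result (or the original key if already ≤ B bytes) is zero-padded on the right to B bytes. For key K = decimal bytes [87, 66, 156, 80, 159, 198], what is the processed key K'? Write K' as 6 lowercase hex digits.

925800

|K| = 6 > B = 3, so first hash the key.
H(K): even-index sum = 402 mod 256 = 146; odd-index sum = 344 mod 256 = 88 → 92 58.
Zero-pad H(K) = 92 58 to 3 bytes: K' = 92 58 00.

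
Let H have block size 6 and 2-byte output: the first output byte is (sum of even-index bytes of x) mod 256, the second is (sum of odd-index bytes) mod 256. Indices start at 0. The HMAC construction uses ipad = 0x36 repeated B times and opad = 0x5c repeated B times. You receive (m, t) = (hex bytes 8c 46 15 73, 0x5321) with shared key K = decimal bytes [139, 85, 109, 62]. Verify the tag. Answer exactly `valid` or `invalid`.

Key decimal bytes [139, 85, 109, 62] = 8b 55 6d 3e is 4 bytes ≤ B = 6; zero-pad to 6 bytes: K' = 8b 55 6d 3e 00 00.
K' ⊕ ipad = bd 63 5b 08 36 36; K' ⊕ opad = d7 09 31 62 5c 5c.
Inner hash: even-index sum = 495 mod 256 = 239; odd-index sum = 346 mod 256 = 90 → ef 5a.
Outer hash (recomputed tag): even-index sum = 595 mod 256 = 83; odd-index sum = 289 mod 256 = 33 → 53 21.
Recomputed tag = 5321; claimed = 5321 → match.

valid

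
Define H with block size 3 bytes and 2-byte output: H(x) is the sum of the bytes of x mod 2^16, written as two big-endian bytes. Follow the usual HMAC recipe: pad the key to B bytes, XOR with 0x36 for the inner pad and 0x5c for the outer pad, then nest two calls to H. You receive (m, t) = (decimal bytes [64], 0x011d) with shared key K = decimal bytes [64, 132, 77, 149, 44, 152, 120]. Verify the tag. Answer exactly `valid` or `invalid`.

invalid

Key decimal bytes [64, 132, 77, 149, 44, 152, 120] = 40 84 4d 95 2c 98 78 is 7 bytes > B = 3, so hash it first: H(key) = 02 e2, then zero-pad to 3 bytes: K' = 02 e2 00.
K' ⊕ ipad = 34 d4 36; K' ⊕ opad = 5e be 5c.
Inner hash: sum = 52+212+54+64 = 382 → 01 7e.
Outer hash (recomputed tag): sum = 94+190+92+1+126 = 503 → 01 f7.
Recomputed tag = 01f7; claimed = 011d → mismatch.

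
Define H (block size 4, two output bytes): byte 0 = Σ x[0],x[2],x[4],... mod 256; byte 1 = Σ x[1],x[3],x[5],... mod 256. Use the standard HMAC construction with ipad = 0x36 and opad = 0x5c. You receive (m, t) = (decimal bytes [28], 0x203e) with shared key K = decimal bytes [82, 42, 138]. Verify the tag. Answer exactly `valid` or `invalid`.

invalid

Key decimal bytes [82, 42, 138] = 52 2a 8a is 3 bytes ≤ B = 4; zero-pad to 4 bytes: K' = 52 2a 8a 00.
K' ⊕ ipad = 64 1c bc 36; K' ⊕ opad = 0e 76 d6 5c.
Inner hash: even-index sum = 316 mod 256 = 60; odd-index sum = 82 mod 256 = 82 → 3c 52.
Outer hash (recomputed tag): even-index sum = 288 mod 256 = 32; odd-index sum = 292 mod 256 = 36 → 20 24.
Recomputed tag = 2024; claimed = 203e → mismatch.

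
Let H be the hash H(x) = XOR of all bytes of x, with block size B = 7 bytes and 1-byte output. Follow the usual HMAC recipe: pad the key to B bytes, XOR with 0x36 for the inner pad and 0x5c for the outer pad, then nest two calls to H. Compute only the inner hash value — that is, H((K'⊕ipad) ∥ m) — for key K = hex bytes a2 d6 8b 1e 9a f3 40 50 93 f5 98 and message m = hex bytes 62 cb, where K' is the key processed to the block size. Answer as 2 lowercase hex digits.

f9

Key hex bytes a2 d6 8b 1e 9a f3 40 50 93 f5 98 is 11 bytes > B = 7, so hash it first: H(key) = 66, then zero-pad to 7 bytes: K' = 66 00 00 00 00 00 00.
K' ⊕ ipad = 50 36 36 36 36 36 36.
Inner input = 50 36 36 36 36 36 36 ∥ 62 cb.
Inner hash: XOR 50⊕36⊕36⊕36⊕36⊕36⊕36⊕62⊕cb = f9.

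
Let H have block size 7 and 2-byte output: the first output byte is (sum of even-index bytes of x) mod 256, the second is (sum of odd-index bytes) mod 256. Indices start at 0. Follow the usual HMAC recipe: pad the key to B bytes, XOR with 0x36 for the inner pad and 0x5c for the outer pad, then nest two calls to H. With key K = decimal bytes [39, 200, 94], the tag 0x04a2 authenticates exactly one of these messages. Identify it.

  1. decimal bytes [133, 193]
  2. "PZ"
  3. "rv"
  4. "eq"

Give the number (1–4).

Key decimal bytes [39, 200, 94] = 27 c8 5e is 3 bytes ≤ B = 7; zero-pad to 7 bytes: K' = 27 c8 5e 00 00 00 00.
K' ⊕ ipad = 11 fe 68 36 36 36 36; K' ⊕ opad = 7b 94 02 5c 5c 5c 5c.
m1: inner = H(11 fe 68 36 36 36 36 85 c1) = a6 ef; tag = H(7b 94 02 5c 5c 5c 5c a6 ef) = 24f2
m2: inner = H(11 fe 68 36 36 36 36 50 5a) = 3f ba; tag = H(7b 94 02 5c 5c 5c 5c 3f ba) = ef8b
m3: inner = H(11 fe 68 36 36 36 36 72 76) = 5b dc; tag = H(7b 94 02 5c 5c 5c 5c 5b dc) = 11a7
m4: inner = H(11 fe 68 36 36 36 36 65 71) = 56 cf; tag = H(7b 94 02 5c 5c 5c 5c 56 cf) = 04a2 ← matches

4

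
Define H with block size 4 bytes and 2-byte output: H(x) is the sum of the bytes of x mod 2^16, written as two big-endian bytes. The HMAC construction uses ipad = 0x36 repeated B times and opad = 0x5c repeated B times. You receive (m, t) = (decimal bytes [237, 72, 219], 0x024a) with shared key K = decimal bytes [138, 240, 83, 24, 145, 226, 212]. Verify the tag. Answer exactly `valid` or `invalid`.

valid

Key decimal bytes [138, 240, 83, 24, 145, 226, 212] = 8a f0 53 18 91 e2 d4 is 7 bytes > B = 4, so hash it first: H(key) = 04 2c, then zero-pad to 4 bytes: K' = 04 2c 00 00.
K' ⊕ ipad = 32 1a 36 36; K' ⊕ opad = 58 70 5c 5c.
Inner hash: sum = 50+26+54+54+237+72+219 = 712 → 02 c8.
Outer hash (recomputed tag): sum = 88+112+92+92+2+200 = 586 → 02 4a.
Recomputed tag = 024a; claimed = 024a → match.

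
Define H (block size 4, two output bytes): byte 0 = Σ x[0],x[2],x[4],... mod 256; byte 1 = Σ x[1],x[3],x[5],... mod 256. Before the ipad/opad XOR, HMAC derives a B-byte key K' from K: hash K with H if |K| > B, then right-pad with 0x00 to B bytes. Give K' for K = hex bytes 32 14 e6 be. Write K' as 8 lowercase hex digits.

3214e6be

Key hex bytes 32 14 e6 be is exactly B = 4 bytes: K' = 32 14 e6 be.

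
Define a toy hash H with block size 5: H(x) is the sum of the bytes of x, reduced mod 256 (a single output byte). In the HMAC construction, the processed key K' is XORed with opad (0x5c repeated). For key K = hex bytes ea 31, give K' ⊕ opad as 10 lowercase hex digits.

b66d5c5c5c

Key hex bytes ea 31 is 2 bytes ≤ B = 5; zero-pad to 5 bytes: K' = ea 31 00 00 00.
XOR each byte with 0x5c: ea⊕5c=b6, 31⊕5c=6d, 00⊕5c=5c, 00⊕5c=5c, 00⊕5c=5c.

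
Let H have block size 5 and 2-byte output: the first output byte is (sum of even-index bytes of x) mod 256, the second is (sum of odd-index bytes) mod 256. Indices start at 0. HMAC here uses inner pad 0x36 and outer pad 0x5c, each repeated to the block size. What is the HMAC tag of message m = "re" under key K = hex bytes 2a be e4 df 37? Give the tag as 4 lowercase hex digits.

Key hex bytes 2a be e4 df 37 is exactly B = 5 bytes: K' = 2a be e4 df 37.
K' ⊕ ipad = 1c 88 d2 e9 01.  K' ⊕ opad = 76 e2 b8 83 6b.
Inner input = (K'⊕ipad) ∥ m = 1c 88 d2 e9 01 ∥ 72 65.
Inner hash: even-index sum = 340 mod 256 = 84; odd-index sum = 483 mod 256 = 227 → 54 e3.
Outer input = (K'⊕opad) ∥ inner = 76 e2 b8 83 6b ∥ 54 e3.
Outer hash (tag): even-index sum = 636 mod 256 = 124; odd-index sum = 441 mod 256 = 185 → 7c b9.

7cb9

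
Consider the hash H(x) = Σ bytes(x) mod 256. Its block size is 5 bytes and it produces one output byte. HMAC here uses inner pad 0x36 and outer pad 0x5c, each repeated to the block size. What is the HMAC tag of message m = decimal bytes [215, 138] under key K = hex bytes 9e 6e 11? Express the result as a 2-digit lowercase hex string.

Key hex bytes 9e 6e 11 is 3 bytes ≤ B = 5; zero-pad to 5 bytes: K' = 9e 6e 11 00 00.
K' ⊕ ipad = a8 58 27 36 36.  K' ⊕ opad = c2 32 4d 5c 5c.
Inner input = (K'⊕ipad) ∥ m = a8 58 27 36 36 ∥ d7 8a.
Inner hash: sum = 168+88+39+54+54+215+138 = 756; mod 256 = 244 → f4.
Outer input = (K'⊕opad) ∥ inner = c2 32 4d 5c 5c ∥ f4.
Outer hash (tag): sum = 194+50+77+92+92+244 = 749; mod 256 = 237 → ed.

ed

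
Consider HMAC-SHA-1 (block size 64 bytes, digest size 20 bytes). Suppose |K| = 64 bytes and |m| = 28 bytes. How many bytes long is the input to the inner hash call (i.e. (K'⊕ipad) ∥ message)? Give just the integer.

Key is 64 ≤ 64 bytes, zero-padded: |K'| = 64.
Inner input = (K'⊕ipad) ∥ m → 64 + 28 = 92 bytes.

92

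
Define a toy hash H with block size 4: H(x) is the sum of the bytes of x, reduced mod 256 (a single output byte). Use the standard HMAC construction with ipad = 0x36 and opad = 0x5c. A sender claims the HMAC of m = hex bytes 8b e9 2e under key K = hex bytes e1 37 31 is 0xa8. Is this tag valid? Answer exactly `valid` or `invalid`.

Key hex bytes e1 37 31 is 3 bytes ≤ B = 4; zero-pad to 4 bytes: K' = e1 37 31 00.
K' ⊕ ipad = d7 01 07 36; K' ⊕ opad = bd 6b 6d 5c.
Inner hash: sum = 215+1+7+54+139+233+46 = 695; mod 256 = 183 → b7.
Outer hash (recomputed tag): sum = 189+107+109+92+183 = 680; mod 256 = 168 → a8.
Recomputed tag = a8; claimed = a8 → match.

valid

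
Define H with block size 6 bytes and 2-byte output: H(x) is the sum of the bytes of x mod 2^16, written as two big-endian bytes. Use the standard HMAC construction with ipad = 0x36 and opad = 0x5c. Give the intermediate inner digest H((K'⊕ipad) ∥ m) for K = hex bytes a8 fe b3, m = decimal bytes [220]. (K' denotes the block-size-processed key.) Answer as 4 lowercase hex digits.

0369

Key hex bytes a8 fe b3 is 3 bytes ≤ B = 6; zero-pad to 6 bytes: K' = a8 fe b3 00 00 00.
K' ⊕ ipad = 9e c8 85 36 36 36.
Inner input = 9e c8 85 36 36 36 ∥ dc.
Inner hash: sum = 158+200+133+54+54+54+220 = 873 → 03 69.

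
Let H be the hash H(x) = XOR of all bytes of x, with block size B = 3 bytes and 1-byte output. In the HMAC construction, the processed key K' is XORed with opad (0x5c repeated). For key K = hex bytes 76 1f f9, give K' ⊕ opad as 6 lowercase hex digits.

2a43a5

Key hex bytes 76 1f f9 is exactly B = 3 bytes: K' = 76 1f f9.
XOR each byte with 0x5c: 76⊕5c=2a, 1f⊕5c=43, f9⊕5c=a5.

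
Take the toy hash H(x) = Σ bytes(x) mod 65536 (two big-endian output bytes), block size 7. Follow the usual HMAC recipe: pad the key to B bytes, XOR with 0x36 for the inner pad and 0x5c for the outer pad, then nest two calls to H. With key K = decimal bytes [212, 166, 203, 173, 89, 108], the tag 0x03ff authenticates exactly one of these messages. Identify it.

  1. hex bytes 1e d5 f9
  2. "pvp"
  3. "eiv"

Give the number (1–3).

Key decimal bytes [212, 166, 203, 173, 89, 108] = d4 a6 cb ad 59 6c is 6 bytes ≤ B = 7; zero-pad to 7 bytes: K' = d4 a6 cb ad 59 6c 00.
K' ⊕ ipad = e2 90 fd 9b 6f 5a 36; K' ⊕ opad = 88 fa 97 f1 05 30 5c.
m1: inner = H(e2 90 fd 9b 6f 5a 36 1e d5 f9) = 05 f5; tag = H(88 fa 97 f1 05 30 5c 05 f5) = 0495
m2: inner = H(e2 90 fd 9b 6f 5a 36 70 76 70) = 05 5f; tag = H(88 fa 97 f1 05 30 5c 05 5f) = 03ff ← matches
m3: inner = H(e2 90 fd 9b 6f 5a 36 65 69 76) = 05 4d; tag = H(88 fa 97 f1 05 30 5c 05 4d) = 03ed

2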